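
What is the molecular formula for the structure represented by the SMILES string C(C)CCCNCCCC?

Heavy atoms from the SMILES: 9 C, 1 N.
Implicit hydrogens by atom environment:
  7 × C: 2 H each → 14
  2 × C: 3 H each → 6
  1 × N: 1 H
  Total hydrogens = 21.
Molecular formula: C9H21N

C9H21N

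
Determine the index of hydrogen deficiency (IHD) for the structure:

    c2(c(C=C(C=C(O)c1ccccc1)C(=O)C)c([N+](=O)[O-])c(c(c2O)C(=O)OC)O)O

13

Molecular formula from the SMILES: C20H17NO9.
DoU = (2C + 2 + N − H − X)/2 = (2·20 + 2 + 1 − 17 − 0)/2 = 26/2 = 13.
(Structurally: 2 ring(s) + 11 π bond(s) = 13.)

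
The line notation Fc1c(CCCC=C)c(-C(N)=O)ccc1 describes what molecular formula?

C12H14FNO

Heavy atoms from the SMILES: 12 C, 1 F, 1 N, 1 O.
Implicit hydrogens by atom environment:
  4 × C: 2 H each → 8
  3 × C (aromatic): 1 H each → 3
  3 × C (aromatic): no H
  1 × C: 1 H
  1 × C: no H
  1 × F: no H
  1 × N: 2 H
  1 × O: no H
  Total hydrogens = 14.
Molecular formula: C12H14FNO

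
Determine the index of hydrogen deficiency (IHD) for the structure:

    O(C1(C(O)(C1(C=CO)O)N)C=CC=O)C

4

Molecular formula from the SMILES: C9H13NO5.
DoU = (2C + 2 + N − H − X)/2 = (2·9 + 2 + 1 − 13 − 0)/2 = 8/2 = 4.
(Structurally: 1 ring(s) + 3 π bond(s) = 4.)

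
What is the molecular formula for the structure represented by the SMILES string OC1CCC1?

C4H8O

Heavy atoms from the SMILES: 4 C, 1 O.
Implicit hydrogens by atom environment:
  3 × C: 2 H each → 6
  1 × C: 1 H
  1 × O: 1 H
  Total hydrogens = 8.
Molecular formula: C4H8O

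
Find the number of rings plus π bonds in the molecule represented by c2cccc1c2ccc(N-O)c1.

7

Molecular formula from the SMILES: C10H9NO.
DoU = (2C + 2 + N − H − X)/2 = (2·10 + 2 + 1 − 9 − 0)/2 = 14/2 = 7.
(Structurally: 2 ring(s) + 5 π bond(s) = 7.)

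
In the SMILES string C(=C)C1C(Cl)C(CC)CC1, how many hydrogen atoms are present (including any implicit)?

15

Hydrogens are implicit in SMILES; fill each atom to its normal valence:
  4 × C: 2 H each → 8
  4 × C: 1 H each → 4
  1 × C: 3 H
  1 × Cl: no H
  Total hydrogens = 15.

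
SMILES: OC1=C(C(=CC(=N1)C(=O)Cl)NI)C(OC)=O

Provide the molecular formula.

C8H6ClIN2O4

Heavy atoms from the SMILES: 8 C, 1 Cl, 1 I, 2 N, 4 O.
Implicit hydrogens by atom environment:
  4 × C (aromatic): no H
  3 × O: no H
  2 × C: no H
  1 × C: 3 H
  1 × C (aromatic): 1 H
  1 × Cl: no H
  1 × I: no H
  1 × N: 1 H
  1 × N (aromatic): no H
  1 × O: 1 H
  Total hydrogens = 6.
Molecular formula: C8H6ClIN2O4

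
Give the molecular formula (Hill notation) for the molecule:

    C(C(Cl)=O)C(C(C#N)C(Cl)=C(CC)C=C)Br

Heavy atoms from the SMILES: 1 Br, 11 C, 2 Cl, 1 N, 1 O.
Implicit hydrogens by atom environment:
  4 × C: no H
  3 × C: 2 H each → 6
  3 × C: 1 H each → 3
  2 × Cl: no H
  1 × Br: no H
  1 × C: 3 H
  1 × N: no H
  1 × O: no H
  Total hydrogens = 12.
Molecular formula: C11H12BrCl2NO

C11H12BrCl2NO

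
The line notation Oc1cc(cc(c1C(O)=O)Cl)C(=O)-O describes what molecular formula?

Heavy atoms from the SMILES: 8 C, 1 Cl, 5 O.
Implicit hydrogens by atom environment:
  4 × C (aromatic): no H
  3 × O: 1 H each → 3
  2 × C (aromatic): 1 H each → 2
  2 × C: no H
  2 × O: no H
  1 × Cl: no H
  Total hydrogens = 5.
Molecular formula: C8H5ClO5

C8H5ClO5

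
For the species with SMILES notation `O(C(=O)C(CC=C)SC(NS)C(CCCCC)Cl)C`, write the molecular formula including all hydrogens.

Heavy atoms from the SMILES: 13 C, 1 Cl, 1 N, 2 O, 2 S.
Implicit hydrogens by atom environment:
  6 × C: 2 H each → 12
  4 × C: 1 H each → 4
  2 × C: 3 H each → 6
  2 × O: no H
  1 × C: no H
  1 × Cl: no H
  1 × N: 1 H
  1 × S: 1 H
  1 × S: no H
  Total hydrogens = 24.
Molecular formula: C13H24ClNO2S2

C13H24ClNO2S2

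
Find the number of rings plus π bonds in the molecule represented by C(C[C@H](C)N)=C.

1

Molecular formula from the SMILES: C5H11N.
DoU = (2C + 2 + N − H − X)/2 = (2·5 + 2 + 1 − 11 − 0)/2 = 2/2 = 1.
(Structurally: 0 ring(s) + 1 π bond(s) = 1.)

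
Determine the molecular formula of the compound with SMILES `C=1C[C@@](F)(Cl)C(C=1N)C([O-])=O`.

C6H6ClFNO2-

Heavy atoms from the SMILES: 6 C, 1 Cl, 1 F, 1 N, 2 O.
Implicit hydrogens by atom environment:
  3 × C: no H
  2 × C: 1 H each → 2
  1 × C: 2 H
  1 × Cl: no H
  1 × F: no H
  1 × N: 2 H
  1 × O: no H
  1 × O (charge -1): no H
  Total hydrogens = 6.
Net charge -1.
Molecular formula: C6H6ClFNO2-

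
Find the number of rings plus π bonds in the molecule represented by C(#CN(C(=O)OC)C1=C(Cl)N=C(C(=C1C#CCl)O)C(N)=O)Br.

Molecular formula from the SMILES: C12H6BrCl2N3O4.
DoU = (2C + 2 + N − H − X)/2 = (2·12 + 2 + 3 − 6 − 3)/2 = 20/2 = 10.
(Structurally: 1 ring(s) + 9 π bond(s) = 10.)

10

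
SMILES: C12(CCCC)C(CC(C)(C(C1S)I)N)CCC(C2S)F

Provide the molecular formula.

C15H27FINS2

Heavy atoms from the SMILES: 15 C, 1 F, 1 I, 1 N, 2 S.
Implicit hydrogens by atom environment:
  6 × C: 2 H each → 12
  5 × C: 1 H each → 5
  2 × C: 3 H each → 6
  2 × C: no H
  2 × S: 1 H each → 2
  1 × F: no H
  1 × I: no H
  1 × N: 2 H
  Total hydrogens = 27.
Molecular formula: C15H27FINS2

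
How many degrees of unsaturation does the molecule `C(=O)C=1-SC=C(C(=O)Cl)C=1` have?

5

Molecular formula from the SMILES: C6H3ClO2S.
DoU = (2C + 2 + N − H − X)/2 = (2·6 + 2 + 0 − 3 − 1)/2 = 10/2 = 5.
(Structurally: 1 ring(s) + 4 π bond(s) = 5.)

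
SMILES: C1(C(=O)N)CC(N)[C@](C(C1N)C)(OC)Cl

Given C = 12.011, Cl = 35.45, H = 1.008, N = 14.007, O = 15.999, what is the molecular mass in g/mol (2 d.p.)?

Molecular formula: C9H18ClN3O2.
M = 9×12.011 + 1×35.45 + 18×1.008 + 3×14.007 + 2×15.999 = 235.71 g/mol.

235.71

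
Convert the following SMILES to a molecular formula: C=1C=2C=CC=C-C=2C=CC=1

Heavy atoms from the SMILES: 10 C.
Implicit hydrogens by atom environment:
  8 × C (aromatic): 1 H each → 8
  2 × C (aromatic): no H
  Total hydrogens = 8.
Molecular formula: C10H8

C10H8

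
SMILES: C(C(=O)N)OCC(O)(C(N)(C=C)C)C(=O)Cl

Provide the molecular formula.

C9H15ClN2O4

Heavy atoms from the SMILES: 9 C, 1 Cl, 2 N, 4 O.
Implicit hydrogens by atom environment:
  4 × C: no H
  3 × C: 2 H each → 6
  3 × O: no H
  2 × N: 2 H each → 4
  1 × C: 3 H
  1 × C: 1 H
  1 × Cl: no H
  1 × O: 1 H
  Total hydrogens = 15.
Molecular formula: C9H15ClN2O4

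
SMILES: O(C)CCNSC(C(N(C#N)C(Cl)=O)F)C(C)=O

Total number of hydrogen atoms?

Hydrogens are implicit in SMILES; fill each atom to its normal valence:
  3 × C: no H
  3 × O: no H
  2 × C: 3 H each → 6
  2 × C: 2 H each → 4
  2 × C: 1 H each → 2
  2 × N: no H
  1 × Cl: no H
  1 × F: no H
  1 × N: 1 H
  1 × S: no H
  Total hydrogens = 13.

13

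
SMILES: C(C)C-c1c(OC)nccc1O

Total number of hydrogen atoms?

Hydrogens are implicit in SMILES; fill each atom to its normal valence:
  3 × C (aromatic): no H
  2 × C: 3 H each → 6
  2 × C: 2 H each → 4
  2 × C (aromatic): 1 H each → 2
  1 × N (aromatic): no H
  1 × O: 1 H
  1 × O: no H
  Total hydrogens = 13.

13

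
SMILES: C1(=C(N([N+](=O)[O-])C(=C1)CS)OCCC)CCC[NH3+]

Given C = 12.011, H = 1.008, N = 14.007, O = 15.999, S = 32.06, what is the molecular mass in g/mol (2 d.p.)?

Molecular formula: C11H20N3O3S+.
M = 11×12.011 + 20×1.008 + 3×14.007 + 3×15.999 + 1×32.06 = 274.36 g/mol.

274.36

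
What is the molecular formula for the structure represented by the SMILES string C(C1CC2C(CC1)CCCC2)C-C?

C13H24

Heavy atoms from the SMILES: 13 C.
Implicit hydrogens by atom environment:
  9 × C: 2 H each → 18
  3 × C: 1 H each → 3
  1 × C: 3 H
  Total hydrogens = 24.
Molecular formula: C13H24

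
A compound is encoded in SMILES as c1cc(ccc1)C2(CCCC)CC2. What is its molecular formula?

Heavy atoms from the SMILES: 13 C.
Implicit hydrogens by atom environment:
  5 × C: 2 H each → 10
  5 × C (aromatic): 1 H each → 5
  1 × C: 3 H
  1 × C: no H
  1 × C (aromatic): no H
  Total hydrogens = 18.
Molecular formula: C13H18

C13H18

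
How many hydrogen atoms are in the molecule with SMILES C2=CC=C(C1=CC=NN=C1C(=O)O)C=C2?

8

Hydrogens are implicit in SMILES; fill each atom to its normal valence:
  7 × C (aromatic): 1 H each → 7
  3 × C (aromatic): no H
  2 × N (aromatic): no H
  1 × C: no H
  1 × O: 1 H
  1 × O: no H
  Total hydrogens = 8.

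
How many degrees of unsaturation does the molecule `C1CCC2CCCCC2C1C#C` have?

4

Molecular formula from the SMILES: C12H18.
DoU = (2C + 2 + N − H − X)/2 = (2·12 + 2 + 0 − 18 − 0)/2 = 8/2 = 4.
(Structurally: 2 ring(s) + 2 π bond(s) = 4.)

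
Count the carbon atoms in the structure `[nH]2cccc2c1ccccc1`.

10

The symbol for carbon appears 10 times in the SMILES. Lowercase c denotes aromatic carbon and counts toward C.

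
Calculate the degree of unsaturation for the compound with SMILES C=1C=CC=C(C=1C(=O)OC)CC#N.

Molecular formula from the SMILES: C10H9NO2.
DoU = (2C + 2 + N − H − X)/2 = (2·10 + 2 + 1 − 9 − 0)/2 = 14/2 = 7.
(Structurally: 1 ring(s) + 6 π bond(s) = 7.)

7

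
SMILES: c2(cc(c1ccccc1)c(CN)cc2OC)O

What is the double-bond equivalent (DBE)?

8

Molecular formula from the SMILES: C14H15NO2.
DoU = (2C + 2 + N − H − X)/2 = (2·14 + 2 + 1 − 15 − 0)/2 = 16/2 = 8.
(Structurally: 2 ring(s) + 6 π bond(s) = 8.)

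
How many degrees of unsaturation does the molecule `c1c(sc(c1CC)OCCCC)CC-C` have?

3

Molecular formula from the SMILES: C13H22OS.
DoU = (2C + 2 + N − H − X)/2 = (2·13 + 2 + 0 − 22 − 0)/2 = 6/2 = 3.
(Structurally: 1 ring(s) + 2 π bond(s) = 3.)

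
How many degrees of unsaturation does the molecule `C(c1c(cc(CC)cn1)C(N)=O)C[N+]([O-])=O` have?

6

Molecular formula from the SMILES: C10H13N3O3.
DoU = (2C + 2 + N − H − X)/2 = (2·10 + 2 + 3 − 13 − 0)/2 = 12/2 = 6.
(Structurally: 1 ring(s) + 5 π bond(s) = 6.)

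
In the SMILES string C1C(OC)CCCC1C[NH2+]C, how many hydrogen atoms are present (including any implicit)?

Hydrogens are implicit in SMILES; fill each atom to its normal valence:
  5 × C: 2 H each → 10
  2 × C: 3 H each → 6
  2 × C: 1 H each → 2
  1 × N (charge +1): 2 H
  1 × O: no H
  Total hydrogens = 20.

20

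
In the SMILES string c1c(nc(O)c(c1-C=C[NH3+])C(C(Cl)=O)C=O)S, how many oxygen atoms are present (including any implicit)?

3

The symbol for oxygen appears 3 times in the SMILES.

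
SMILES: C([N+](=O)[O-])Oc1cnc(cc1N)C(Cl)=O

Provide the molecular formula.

Heavy atoms from the SMILES: 7 C, 1 Cl, 3 N, 4 O.
Implicit hydrogens by atom environment:
  3 × C (aromatic): no H
  3 × O: no H
  2 × C (aromatic): 1 H each → 2
  1 × C: 2 H
  1 × C: no H
  1 × Cl: no H
  1 × N: 2 H
  1 × N (aromatic): no H
  1 × N (charge +1): no H
  1 × O (charge -1): no H
  Total hydrogens = 6.
Molecular formula: C7H6ClN3O4

C7H6ClN3O4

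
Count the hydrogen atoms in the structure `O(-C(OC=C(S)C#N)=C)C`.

7

Hydrogens are implicit in SMILES; fill each atom to its normal valence:
  3 × C: no H
  2 × O: no H
  1 × C: 3 H
  1 × C: 2 H
  1 × C: 1 H
  1 × N: no H
  1 × S: 1 H
  Total hydrogens = 7.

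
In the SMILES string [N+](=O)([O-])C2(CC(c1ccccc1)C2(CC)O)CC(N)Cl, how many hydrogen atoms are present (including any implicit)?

19

Hydrogens are implicit in SMILES; fill each atom to its normal valence:
  5 × C (aromatic): 1 H each → 5
  3 × C: 2 H each → 6
  2 × C: 1 H each → 2
  2 × C: no H
  1 × C: 3 H
  1 × C (aromatic): no H
  1 × Cl: no H
  1 × N: 2 H
  1 × N (charge +1): no H
  1 × O: 1 H
  1 × O: no H
  1 × O (charge -1): no H
  Total hydrogens = 19.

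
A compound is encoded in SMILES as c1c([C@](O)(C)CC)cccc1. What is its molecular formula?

C10H14O

Heavy atoms from the SMILES: 10 C, 1 O.
Implicit hydrogens by atom environment:
  5 × C (aromatic): 1 H each → 5
  2 × C: 3 H each → 6
  1 × C: 2 H
  1 × C: no H
  1 × C (aromatic): no H
  1 × O: 1 H
  Total hydrogens = 14.
Molecular formula: C10H14O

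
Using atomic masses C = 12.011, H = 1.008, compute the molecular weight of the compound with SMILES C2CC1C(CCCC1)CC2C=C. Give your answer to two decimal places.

Molecular formula: C12H20.
M = 12×12.011 + 20×1.008 = 164.29 g/mol.

164.29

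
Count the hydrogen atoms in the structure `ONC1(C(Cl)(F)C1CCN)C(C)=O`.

12

Hydrogens are implicit in SMILES; fill each atom to its normal valence:
  3 × C: no H
  2 × C: 2 H each → 4
  1 × C: 3 H
  1 × C: 1 H
  1 × Cl: no H
  1 × F: no H
  1 × N: 2 H
  1 × N: 1 H
  1 × O: 1 H
  1 × O: no H
  Total hydrogens = 12.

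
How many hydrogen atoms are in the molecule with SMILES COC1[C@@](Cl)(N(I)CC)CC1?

Hydrogens are implicit in SMILES; fill each atom to its normal valence:
  3 × C: 2 H each → 6
  2 × C: 3 H each → 6
  1 × C: 1 H
  1 × C: no H
  1 × Cl: no H
  1 × I: no H
  1 × N: no H
  1 × O: no H
  Total hydrogens = 13.

13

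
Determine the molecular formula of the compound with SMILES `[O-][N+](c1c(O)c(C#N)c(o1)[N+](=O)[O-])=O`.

Heavy atoms from the SMILES: 5 C, 3 N, 6 O.
Implicit hydrogens by atom environment:
  4 × C (aromatic): no H
  2 × N (charge +1): no H
  2 × O: no H
  2 × O (charge -1): no H
  1 × C: no H
  1 × N: no H
  1 × O: 1 H
  1 × O (aromatic): no H
  Total hydrogens = 1.
Molecular formula: C5HN3O6

C5HN3O6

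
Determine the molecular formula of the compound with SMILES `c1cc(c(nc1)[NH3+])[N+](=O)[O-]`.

C5H6N3O2+

Heavy atoms from the SMILES: 5 C, 3 N, 2 O.
Implicit hydrogens by atom environment:
  3 × C (aromatic): 1 H each → 3
  2 × C (aromatic): no H
  1 × N (charge +1): 3 H
  1 × N (aromatic): no H
  1 × N (charge +1): no H
  1 × O: no H
  1 × O (charge -1): no H
  Total hydrogens = 6.
Net charge +1.
Molecular formula: C5H6N3O2+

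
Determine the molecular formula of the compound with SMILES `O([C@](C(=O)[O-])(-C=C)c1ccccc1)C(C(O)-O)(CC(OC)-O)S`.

C15H19O7S-

Heavy atoms from the SMILES: 15 C, 7 O, 1 S.
Implicit hydrogens by atom environment:
  5 × C (aromatic): 1 H each → 5
  3 × C: 1 H each → 3
  3 × C: no H
  3 × O: 1 H each → 3
  3 × O: no H
  2 × C: 2 H each → 4
  1 × C: 3 H
  1 × C (aromatic): no H
  1 × O (charge -1): no H
  1 × S: 1 H
  Total hydrogens = 19.
Net charge -1.
Molecular formula: C15H19O7S-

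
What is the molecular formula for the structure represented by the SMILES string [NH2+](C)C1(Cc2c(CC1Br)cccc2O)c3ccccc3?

C17H19BrNO+

Heavy atoms from the SMILES: 1 Br, 17 C, 1 N, 1 O.
Implicit hydrogens by atom environment:
  8 × C (aromatic): 1 H each → 8
  4 × C (aromatic): no H
  2 × C: 2 H each → 4
  1 × Br: no H
  1 × C: 3 H
  1 × C: 1 H
  1 × C: no H
  1 × N (charge +1): 2 H
  1 × O: 1 H
  Total hydrogens = 19.
Net charge +1.
Molecular formula: C17H19BrNO+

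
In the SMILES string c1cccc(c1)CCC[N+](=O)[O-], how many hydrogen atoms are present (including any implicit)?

Hydrogens are implicit in SMILES; fill each atom to its normal valence:
  5 × C (aromatic): 1 H each → 5
  3 × C: 2 H each → 6
  1 × C (aromatic): no H
  1 × N (charge +1): no H
  1 × O: no H
  1 × O (charge -1): no H
  Total hydrogens = 11.

11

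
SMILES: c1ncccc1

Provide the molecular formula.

C5H5N

Heavy atoms from the SMILES: 5 C, 1 N.
Implicit hydrogens by atom environment:
  5 × C (aromatic): 1 H each → 5
  1 × N (aromatic): no H
  Total hydrogens = 5.
Molecular formula: C5H5N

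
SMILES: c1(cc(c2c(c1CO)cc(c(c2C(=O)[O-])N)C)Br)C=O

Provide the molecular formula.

Heavy atoms from the SMILES: 1 Br, 14 C, 1 N, 4 O.
Implicit hydrogens by atom environment:
  8 × C (aromatic): no H
  2 × C (aromatic): 1 H each → 2
  2 × O: no H
  1 × Br: no H
  1 × C: 3 H
  1 × C: 2 H
  1 × C: 1 H
  1 × C: no H
  1 × N: 2 H
  1 × O: 1 H
  1 × O (charge -1): no H
  Total hydrogens = 11.
Net charge -1.
Molecular formula: C14H11BrNO4-

C14H11BrNO4-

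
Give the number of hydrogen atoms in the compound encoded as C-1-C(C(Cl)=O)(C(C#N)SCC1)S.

Hydrogens are implicit in SMILES; fill each atom to its normal valence:
  3 × C: 2 H each → 6
  3 × C: no H
  1 × C: 1 H
  1 × Cl: no H
  1 × N: no H
  1 × O: no H
  1 × S: 1 H
  1 × S: no H
  Total hydrogens = 8.

8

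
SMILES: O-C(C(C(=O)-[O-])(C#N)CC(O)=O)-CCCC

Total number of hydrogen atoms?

14

Hydrogens are implicit in SMILES; fill each atom to its normal valence:
  4 × C: 2 H each → 8
  4 × C: no H
  2 × O: 1 H each → 2
  2 × O: no H
  1 × C: 3 H
  1 × C: 1 H
  1 × N: no H
  1 × O (charge -1): no H
  Total hydrogens = 14.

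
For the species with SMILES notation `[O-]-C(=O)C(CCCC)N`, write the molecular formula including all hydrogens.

C6H12NO2-

Heavy atoms from the SMILES: 6 C, 1 N, 2 O.
Implicit hydrogens by atom environment:
  3 × C: 2 H each → 6
  1 × C: 3 H
  1 × C: 1 H
  1 × C: no H
  1 × N: 2 H
  1 × O: no H
  1 × O (charge -1): no H
  Total hydrogens = 12.
Net charge -1.
Molecular formula: C6H12NO2-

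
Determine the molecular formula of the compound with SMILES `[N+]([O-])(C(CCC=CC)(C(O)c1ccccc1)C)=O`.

C14H19NO3

Heavy atoms from the SMILES: 14 C, 1 N, 3 O.
Implicit hydrogens by atom environment:
  5 × C (aromatic): 1 H each → 5
  3 × C: 1 H each → 3
  2 × C: 3 H each → 6
  2 × C: 2 H each → 4
  1 × C: no H
  1 × C (aromatic): no H
  1 × N (charge +1): no H
  1 × O: 1 H
  1 × O: no H
  1 × O (charge -1): no H
  Total hydrogens = 19.
Molecular formula: C14H19NO3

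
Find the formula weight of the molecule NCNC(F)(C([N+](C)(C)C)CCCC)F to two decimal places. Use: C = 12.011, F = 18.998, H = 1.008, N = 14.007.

Molecular formula: C10H24F2N3+.
M = 10×12.011 + 2×18.998 + 24×1.008 + 3×14.007 = 224.32 g/mol.

224.32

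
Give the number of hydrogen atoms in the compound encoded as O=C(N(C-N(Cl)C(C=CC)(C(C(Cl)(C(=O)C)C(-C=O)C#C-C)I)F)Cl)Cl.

Hydrogens are implicit in SMILES; fill each atom to its normal valence:
  6 × C: no H
  5 × C: 1 H each → 5
  4 × Cl: no H
  3 × C: 3 H each → 9
  3 × O: no H
  2 × N: no H
  1 × C: 2 H
  1 × F: no H
  1 × I: no H
  Total hydrogens = 16.

16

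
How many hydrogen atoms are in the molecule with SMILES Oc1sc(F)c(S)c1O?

Hydrogens are implicit in SMILES; fill each atom to its normal valence:
  4 × C (aromatic): no H
  2 × O: 1 H each → 2
  1 × F: no H
  1 × S: 1 H
  1 × S (aromatic): no H
  Total hydrogens = 3.

3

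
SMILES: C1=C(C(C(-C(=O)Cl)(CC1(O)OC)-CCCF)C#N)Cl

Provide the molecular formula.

C12H14Cl2FNO3

Heavy atoms from the SMILES: 12 C, 2 Cl, 1 F, 1 N, 3 O.
Implicit hydrogens by atom environment:
  5 × C: no H
  4 × C: 2 H each → 8
  2 × C: 1 H each → 2
  2 × Cl: no H
  2 × O: no H
  1 × C: 3 H
  1 × F: no H
  1 × N: no H
  1 × O: 1 H
  Total hydrogens = 14.
Molecular formula: C12H14Cl2FNO3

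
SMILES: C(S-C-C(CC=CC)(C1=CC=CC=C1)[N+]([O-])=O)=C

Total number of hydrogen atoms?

17

Hydrogens are implicit in SMILES; fill each atom to its normal valence:
  5 × C (aromatic): 1 H each → 5
  3 × C: 2 H each → 6
  3 × C: 1 H each → 3
  1 × C: 3 H
  1 × C: no H
  1 × C (aromatic): no H
  1 × N (charge +1): no H
  1 × O: no H
  1 × O (charge -1): no H
  1 × S: no H
  Total hydrogens = 17.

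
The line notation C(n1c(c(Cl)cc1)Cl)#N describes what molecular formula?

Heavy atoms from the SMILES: 5 C, 2 Cl, 2 N.
Implicit hydrogens by atom environment:
  2 × C (aromatic): 1 H each → 2
  2 × C (aromatic): no H
  2 × Cl: no H
  1 × C: no H
  1 × N (aromatic): no H
  1 × N: no H
  Total hydrogens = 2.
Molecular formula: C5H2Cl2N2

C5H2Cl2N2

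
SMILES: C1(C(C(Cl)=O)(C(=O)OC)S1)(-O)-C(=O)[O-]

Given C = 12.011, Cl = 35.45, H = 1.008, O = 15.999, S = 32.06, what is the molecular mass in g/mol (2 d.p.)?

239.60

Molecular formula: C6H4ClO6S-.
M = 6×12.011 + 1×35.45 + 4×1.008 + 6×15.999 + 1×32.06 = 239.60 g/mol.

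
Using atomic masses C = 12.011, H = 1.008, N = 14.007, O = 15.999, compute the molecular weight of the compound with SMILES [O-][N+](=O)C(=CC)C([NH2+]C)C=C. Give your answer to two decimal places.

157.19

Molecular formula: C7H13N2O2+.
M = 7×12.011 + 13×1.008 + 2×14.007 + 2×15.999 = 157.19 g/mol.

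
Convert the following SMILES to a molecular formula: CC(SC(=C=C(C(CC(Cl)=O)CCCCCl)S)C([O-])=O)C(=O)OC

C15H19Cl2O5S2-

Heavy atoms from the SMILES: 15 C, 2 Cl, 5 O, 2 S.
Implicit hydrogens by atom environment:
  6 × C: no H
  5 × C: 2 H each → 10
  4 × O: no H
  2 × C: 3 H each → 6
  2 × C: 1 H each → 2
  2 × Cl: no H
  1 × O (charge -1): no H
  1 × S: 1 H
  1 × S: no H
  Total hydrogens = 19.
Net charge -1.
Molecular formula: C15H19Cl2O5S2-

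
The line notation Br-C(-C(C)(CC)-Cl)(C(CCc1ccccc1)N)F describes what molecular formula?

Heavy atoms from the SMILES: 1 Br, 14 C, 1 Cl, 1 F, 1 N.
Implicit hydrogens by atom environment:
  5 × C (aromatic): 1 H each → 5
  3 × C: 2 H each → 6
  2 × C: 3 H each → 6
  2 × C: no H
  1 × Br: no H
  1 × C: 1 H
  1 × C (aromatic): no H
  1 × Cl: no H
  1 × F: no H
  1 × N: 2 H
  Total hydrogens = 20.
Molecular formula: C14H20BrClFN

C14H20BrClFN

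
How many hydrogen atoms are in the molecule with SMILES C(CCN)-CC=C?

Hydrogens are implicit in SMILES; fill each atom to its normal valence:
  5 × C: 2 H each → 10
  1 × C: 1 H
  1 × N: 2 H
  Total hydrogens = 13.

13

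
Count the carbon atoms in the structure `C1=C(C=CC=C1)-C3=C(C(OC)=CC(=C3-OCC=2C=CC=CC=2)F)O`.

The symbol for carbon appears 20 times in the SMILES.

20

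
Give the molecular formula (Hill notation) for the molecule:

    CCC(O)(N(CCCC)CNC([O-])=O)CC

C11H23N2O3-

Heavy atoms from the SMILES: 11 C, 2 N, 3 O.
Implicit hydrogens by atom environment:
  6 × C: 2 H each → 12
  3 × C: 3 H each → 9
  2 × C: no H
  1 × N: 1 H
  1 × N: no H
  1 × O: 1 H
  1 × O: no H
  1 × O (charge -1): no H
  Total hydrogens = 23.
Net charge -1.
Molecular formula: C11H23N2O3-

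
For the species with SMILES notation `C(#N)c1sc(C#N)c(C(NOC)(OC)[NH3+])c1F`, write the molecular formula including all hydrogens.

C9H10FN4O2S+

Heavy atoms from the SMILES: 9 C, 1 F, 4 N, 2 O, 1 S.
Implicit hydrogens by atom environment:
  4 × C (aromatic): no H
  3 × C: no H
  2 × C: 3 H each → 6
  2 × N: no H
  2 × O: no H
  1 × F: no H
  1 × N (charge +1): 3 H
  1 × N: 1 H
  1 × S (aromatic): no H
  Total hydrogens = 10.
Net charge +1.
Molecular formula: C9H10FN4O2S+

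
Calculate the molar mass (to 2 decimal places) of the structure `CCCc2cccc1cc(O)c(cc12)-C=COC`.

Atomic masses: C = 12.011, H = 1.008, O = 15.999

242.32

Molecular formula: C16H18O2.
M = 16×12.011 + 18×1.008 + 2×15.999 = 242.32 g/mol.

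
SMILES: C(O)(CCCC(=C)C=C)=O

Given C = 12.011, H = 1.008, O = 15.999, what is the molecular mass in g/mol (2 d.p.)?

Molecular formula: C8H12O2.
M = 8×12.011 + 12×1.008 + 2×15.999 = 140.18 g/mol.

140.18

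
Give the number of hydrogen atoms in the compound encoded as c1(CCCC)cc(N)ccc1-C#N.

14

Hydrogens are implicit in SMILES; fill each atom to its normal valence:
  3 × C: 2 H each → 6
  3 × C (aromatic): 1 H each → 3
  3 × C (aromatic): no H
  1 × C: 3 H
  1 × C: no H
  1 × N: 2 H
  1 × N: no H
  Total hydrogens = 14.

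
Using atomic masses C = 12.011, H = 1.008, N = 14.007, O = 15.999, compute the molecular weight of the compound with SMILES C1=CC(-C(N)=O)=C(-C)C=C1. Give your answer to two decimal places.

Molecular formula: C8H9NO.
M = 8×12.011 + 9×1.008 + 1×14.007 + 1×15.999 = 135.17 g/mol.

135.17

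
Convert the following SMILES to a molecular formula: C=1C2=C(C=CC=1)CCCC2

Heavy atoms from the SMILES: 10 C.
Implicit hydrogens by atom environment:
  4 × C: 2 H each → 8
  4 × C (aromatic): 1 H each → 4
  2 × C (aromatic): no H
  Total hydrogens = 12.
Molecular formula: C10H12

C10H12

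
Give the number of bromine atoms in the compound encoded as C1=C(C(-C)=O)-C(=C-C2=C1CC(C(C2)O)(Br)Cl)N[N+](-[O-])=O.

1

The symbol for bromine appears 1 time in the SMILES.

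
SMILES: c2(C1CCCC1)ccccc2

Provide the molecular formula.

C11H14

Heavy atoms from the SMILES: 11 C.
Implicit hydrogens by atom environment:
  5 × C (aromatic): 1 H each → 5
  4 × C: 2 H each → 8
  1 × C: 1 H
  1 × C (aromatic): no H
  Total hydrogens = 14.
Molecular formula: C11H14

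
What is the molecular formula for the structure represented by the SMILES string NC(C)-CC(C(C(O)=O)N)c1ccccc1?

Heavy atoms from the SMILES: 12 C, 2 N, 2 O.
Implicit hydrogens by atom environment:
  5 × C (aromatic): 1 H each → 5
  3 × C: 1 H each → 3
  2 × N: 2 H each → 4
  1 × C: 3 H
  1 × C: 2 H
  1 × C: no H
  1 × C (aromatic): no H
  1 × O: 1 H
  1 × O: no H
  Total hydrogens = 18.
Molecular formula: C12H18N2O2

C12H18N2O2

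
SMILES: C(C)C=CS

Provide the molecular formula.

C4H8S

Heavy atoms from the SMILES: 4 C, 1 S.
Implicit hydrogens by atom environment:
  2 × C: 1 H each → 2
  1 × C: 3 H
  1 × C: 2 H
  1 × S: 1 H
  Total hydrogens = 8.
Molecular formula: C4H8S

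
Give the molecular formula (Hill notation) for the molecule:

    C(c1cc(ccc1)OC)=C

Heavy atoms from the SMILES: 9 C, 1 O.
Implicit hydrogens by atom environment:
  4 × C (aromatic): 1 H each → 4
  2 × C (aromatic): no H
  1 × C: 3 H
  1 × C: 2 H
  1 × C: 1 H
  1 × O: no H
  Total hydrogens = 10.
Molecular formula: C9H10O

C9H10O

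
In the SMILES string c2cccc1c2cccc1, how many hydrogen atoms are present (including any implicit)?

8

Hydrogens are implicit in SMILES; fill each atom to its normal valence:
  8 × C (aromatic): 1 H each → 8
  2 × C (aromatic): no H
  Total hydrogens = 8.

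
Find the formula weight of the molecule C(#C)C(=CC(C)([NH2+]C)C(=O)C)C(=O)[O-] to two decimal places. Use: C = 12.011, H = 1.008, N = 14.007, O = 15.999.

Molecular formula: C10H13NO3.
M = 10×12.011 + 13×1.008 + 1×14.007 + 3×15.999 = 195.22 g/mol.

195.22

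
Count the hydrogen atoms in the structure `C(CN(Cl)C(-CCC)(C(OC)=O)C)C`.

20

Hydrogens are implicit in SMILES; fill each atom to its normal valence:
  4 × C: 3 H each → 12
  4 × C: 2 H each → 8
  2 × C: no H
  2 × O: no H
  1 × Cl: no H
  1 × N: no H
  Total hydrogens = 20.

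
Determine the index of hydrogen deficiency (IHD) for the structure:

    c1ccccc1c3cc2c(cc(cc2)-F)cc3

11

Molecular formula from the SMILES: C16H11F.
DoU = (2C + 2 + N − H − X)/2 = (2·16 + 2 + 0 − 11 − 1)/2 = 22/2 = 11.
(Structurally: 3 ring(s) + 8 π bond(s) = 11.)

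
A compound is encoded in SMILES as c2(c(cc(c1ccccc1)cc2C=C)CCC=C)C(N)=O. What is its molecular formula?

Heavy atoms from the SMILES: 19 C, 1 N, 1 O.
Implicit hydrogens by atom environment:
  7 × C (aromatic): 1 H each → 7
  5 × C (aromatic): no H
  4 × C: 2 H each → 8
  2 × C: 1 H each → 2
  1 × C: no H
  1 × N: 2 H
  1 × O: no H
  Total hydrogens = 19.
Molecular formula: C19H19NO

C19H19NO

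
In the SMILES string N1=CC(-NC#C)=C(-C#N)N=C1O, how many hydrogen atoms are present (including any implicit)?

4

Hydrogens are implicit in SMILES; fill each atom to its normal valence:
  3 × C (aromatic): no H
  2 × C: no H
  2 × N (aromatic): no H
  1 × C (aromatic): 1 H
  1 × C: 1 H
  1 × N: 1 H
  1 × N: no H
  1 × O: 1 H
  Total hydrogens = 4.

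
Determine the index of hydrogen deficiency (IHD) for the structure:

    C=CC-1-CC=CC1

3

Molecular formula from the SMILES: C7H10.
DoU = (2C + 2 + N − H − X)/2 = (2·7 + 2 + 0 − 10 − 0)/2 = 6/2 = 3.
(Structurally: 1 ring(s) + 2 π bond(s) = 3.)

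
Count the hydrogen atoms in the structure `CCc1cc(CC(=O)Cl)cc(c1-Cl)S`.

10

Hydrogens are implicit in SMILES; fill each atom to its normal valence:
  4 × C (aromatic): no H
  2 × C: 2 H each → 4
  2 × C (aromatic): 1 H each → 2
  2 × Cl: no H
  1 × C: 3 H
  1 × C: no H
  1 × O: no H
  1 × S: 1 H
  Total hydrogens = 10.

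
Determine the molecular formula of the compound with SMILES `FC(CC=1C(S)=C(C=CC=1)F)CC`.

C10H12F2S

Heavy atoms from the SMILES: 10 C, 2 F, 1 S.
Implicit hydrogens by atom environment:
  3 × C (aromatic): 1 H each → 3
  3 × C (aromatic): no H
  2 × C: 2 H each → 4
  2 × F: no H
  1 × C: 3 H
  1 × C: 1 H
  1 × S: 1 H
  Total hydrogens = 12.
Molecular formula: C10H12F2S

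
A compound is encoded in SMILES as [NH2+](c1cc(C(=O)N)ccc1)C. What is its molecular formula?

C8H11N2O+

Heavy atoms from the SMILES: 8 C, 2 N, 1 O.
Implicit hydrogens by atom environment:
  4 × C (aromatic): 1 H each → 4
  2 × C (aromatic): no H
  1 × C: 3 H
  1 × C: no H
  1 × N (charge +1): 2 H
  1 × N: 2 H
  1 × O: no H
  Total hydrogens = 11.
Net charge +1.
Molecular formula: C8H11N2O+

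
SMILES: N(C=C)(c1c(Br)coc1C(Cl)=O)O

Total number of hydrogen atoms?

Hydrogens are implicit in SMILES; fill each atom to its normal valence:
  3 × C (aromatic): no H
  1 × Br: no H
  1 × C: 2 H
  1 × C (aromatic): 1 H
  1 × C: 1 H
  1 × C: no H
  1 × Cl: no H
  1 × N: no H
  1 × O: 1 H
  1 × O (aromatic): no H
  1 × O: no H
  Total hydrogens = 5.

5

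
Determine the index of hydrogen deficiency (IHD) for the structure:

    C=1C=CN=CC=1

4

Molecular formula from the SMILES: C5H5N.
DoU = (2C + 2 + N − H − X)/2 = (2·5 + 2 + 1 − 5 − 0)/2 = 8/2 = 4.
(Structurally: 1 ring(s) + 3 π bond(s) = 4.)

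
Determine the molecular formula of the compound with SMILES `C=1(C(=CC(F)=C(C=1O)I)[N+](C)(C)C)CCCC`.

Heavy atoms from the SMILES: 13 C, 1 F, 1 I, 1 N, 1 O.
Implicit hydrogens by atom environment:
  5 × C (aromatic): no H
  4 × C: 3 H each → 12
  3 × C: 2 H each → 6
  1 × C (aromatic): 1 H
  1 × F: no H
  1 × I: no H
  1 × N (charge +1): no H
  1 × O: 1 H
  Total hydrogens = 20.
Net charge +1.
Molecular formula: C13H20FINO+

C13H20FINO+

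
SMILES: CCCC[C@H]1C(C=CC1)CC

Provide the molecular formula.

Heavy atoms from the SMILES: 11 C.
Implicit hydrogens by atom environment:
  5 × C: 2 H each → 10
  4 × C: 1 H each → 4
  2 × C: 3 H each → 6
  Total hydrogens = 20.
Molecular formula: C11H20

C11H20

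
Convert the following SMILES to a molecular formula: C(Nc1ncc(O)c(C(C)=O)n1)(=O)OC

Heavy atoms from the SMILES: 8 C, 3 N, 4 O.
Implicit hydrogens by atom environment:
  3 × C (aromatic): no H
  3 × O: no H
  2 × C: 3 H each → 6
  2 × C: no H
  2 × N (aromatic): no H
  1 × C (aromatic): 1 H
  1 × N: 1 H
  1 × O: 1 H
  Total hydrogens = 9.
Molecular formula: C8H9N3O4

C8H9N3O4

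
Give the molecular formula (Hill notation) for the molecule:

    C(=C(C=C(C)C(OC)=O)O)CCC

Heavy atoms from the SMILES: 10 C, 3 O.
Implicit hydrogens by atom environment:
  3 × C: 3 H each → 9
  3 × C: no H
  2 × C: 2 H each → 4
  2 × C: 1 H each → 2
  2 × O: no H
  1 × O: 1 H
  Total hydrogens = 16.
Molecular formula: C10H16O3

C10H16O3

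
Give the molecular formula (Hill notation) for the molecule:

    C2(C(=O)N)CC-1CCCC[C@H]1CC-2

C11H19NO

Heavy atoms from the SMILES: 11 C, 1 N, 1 O.
Implicit hydrogens by atom environment:
  7 × C: 2 H each → 14
  3 × C: 1 H each → 3
  1 × C: no H
  1 × N: 2 H
  1 × O: no H
  Total hydrogens = 19.
Molecular formula: C11H19NO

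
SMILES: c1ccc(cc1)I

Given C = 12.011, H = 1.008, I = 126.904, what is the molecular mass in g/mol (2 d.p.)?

Molecular formula: C6H5I.
M = 6×12.011 + 5×1.008 + 1×126.904 = 204.01 g/mol.

204.01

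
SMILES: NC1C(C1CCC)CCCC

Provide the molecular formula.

Heavy atoms from the SMILES: 10 C, 1 N.
Implicit hydrogens by atom environment:
  5 × C: 2 H each → 10
  3 × C: 1 H each → 3
  2 × C: 3 H each → 6
  1 × N: 2 H
  Total hydrogens = 21.
Molecular formula: C10H21N

C10H21N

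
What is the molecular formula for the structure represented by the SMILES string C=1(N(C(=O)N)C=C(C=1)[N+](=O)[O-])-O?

C5H5N3O4

Heavy atoms from the SMILES: 5 C, 3 N, 4 O.
Implicit hydrogens by atom environment:
  2 × C (aromatic): 1 H each → 2
  2 × C (aromatic): no H
  2 × O: no H
  1 × C: no H
  1 × N: 2 H
  1 × N (aromatic): no H
  1 × N (charge +1): no H
  1 × O: 1 H
  1 × O (charge -1): no H
  Total hydrogens = 5.
Molecular formula: C5H5N3O4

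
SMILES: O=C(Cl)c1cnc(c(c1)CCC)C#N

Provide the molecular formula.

Heavy atoms from the SMILES: 10 C, 1 Cl, 2 N, 1 O.
Implicit hydrogens by atom environment:
  3 × C (aromatic): no H
  2 × C: 2 H each → 4
  2 × C (aromatic): 1 H each → 2
  2 × C: no H
  1 × C: 3 H
  1 × Cl: no H
  1 × N (aromatic): no H
  1 × N: no H
  1 × O: no H
  Total hydrogens = 9.
Molecular formula: C10H9ClN2O

C10H9ClN2O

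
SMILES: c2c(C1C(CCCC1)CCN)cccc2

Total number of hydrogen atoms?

21

Hydrogens are implicit in SMILES; fill each atom to its normal valence:
  6 × C: 2 H each → 12
  5 × C (aromatic): 1 H each → 5
  2 × C: 1 H each → 2
  1 × C (aromatic): no H
  1 × N: 2 H
  Total hydrogens = 21.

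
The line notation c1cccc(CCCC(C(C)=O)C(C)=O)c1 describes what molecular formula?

C14H18O2

Heavy atoms from the SMILES: 14 C, 2 O.
Implicit hydrogens by atom environment:
  5 × C (aromatic): 1 H each → 5
  3 × C: 2 H each → 6
  2 × C: 3 H each → 6
  2 × C: no H
  2 × O: no H
  1 × C: 1 H
  1 × C (aromatic): no H
  Total hydrogens = 18.
Molecular formula: C14H18O2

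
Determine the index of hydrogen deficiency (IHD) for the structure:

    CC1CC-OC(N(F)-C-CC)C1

Molecular formula from the SMILES: C9H18FNO.
DoU = (2C + 2 + N − H − X)/2 = (2·9 + 2 + 1 − 18 − 1)/2 = 2/2 = 1.
(Structurally: 1 ring(s) + 0 π bond(s) = 1.)

1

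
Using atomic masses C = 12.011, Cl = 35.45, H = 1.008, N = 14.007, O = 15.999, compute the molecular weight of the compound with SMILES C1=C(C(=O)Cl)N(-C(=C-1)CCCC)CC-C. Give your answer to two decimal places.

Molecular formula: C12H18ClNO.
M = 12×12.011 + 1×35.45 + 18×1.008 + 1×14.007 + 1×15.999 = 227.73 g/mol.

227.73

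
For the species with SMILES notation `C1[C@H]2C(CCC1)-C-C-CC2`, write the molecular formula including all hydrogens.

Heavy atoms from the SMILES: 10 C.
Implicit hydrogens by atom environment:
  8 × C: 2 H each → 16
  2 × C: 1 H each → 2
  Total hydrogens = 18.
Molecular formula: C10H18

C10H18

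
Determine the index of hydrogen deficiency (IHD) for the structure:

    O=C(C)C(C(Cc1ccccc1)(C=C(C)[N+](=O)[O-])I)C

Molecular formula from the SMILES: C15H18INO3.
DoU = (2C + 2 + N − H − X)/2 = (2·15 + 2 + 1 − 18 − 1)/2 = 14/2 = 7.
(Structurally: 1 ring(s) + 6 π bond(s) = 7.)

7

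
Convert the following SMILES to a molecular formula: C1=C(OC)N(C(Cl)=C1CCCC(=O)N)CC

C11H17ClN2O2

Heavy atoms from the SMILES: 11 C, 1 Cl, 2 N, 2 O.
Implicit hydrogens by atom environment:
  4 × C: 2 H each → 8
  3 × C (aromatic): no H
  2 × C: 3 H each → 6
  2 × O: no H
  1 × C (aromatic): 1 H
  1 × C: no H
  1 × Cl: no H
  1 × N: 2 H
  1 × N (aromatic): no H
  Total hydrogens = 17.
Molecular formula: C11H17ClN2O2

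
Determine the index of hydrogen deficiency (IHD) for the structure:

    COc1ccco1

3

Molecular formula from the SMILES: C5H6O2.
DoU = (2C + 2 + N − H − X)/2 = (2·5 + 2 + 0 − 6 − 0)/2 = 6/2 = 3.
(Structurally: 1 ring(s) + 2 π bond(s) = 3.)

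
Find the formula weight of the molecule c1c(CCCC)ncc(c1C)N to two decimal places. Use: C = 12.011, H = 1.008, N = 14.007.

164.25

Molecular formula: C10H16N2.
M = 10×12.011 + 16×1.008 + 2×14.007 = 164.25 g/mol.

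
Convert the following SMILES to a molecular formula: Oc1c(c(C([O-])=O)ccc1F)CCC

C10H10FO3-

Heavy atoms from the SMILES: 10 C, 1 F, 3 O.
Implicit hydrogens by atom environment:
  4 × C (aromatic): no H
  2 × C: 2 H each → 4
  2 × C (aromatic): 1 H each → 2
  1 × C: 3 H
  1 × C: no H
  1 × F: no H
  1 × O: 1 H
  1 × O: no H
  1 × O (charge -1): no H
  Total hydrogens = 10.
Net charge -1.
Molecular formula: C10H10FO3-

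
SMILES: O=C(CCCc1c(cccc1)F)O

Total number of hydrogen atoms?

Hydrogens are implicit in SMILES; fill each atom to its normal valence:
  4 × C (aromatic): 1 H each → 4
  3 × C: 2 H each → 6
  2 × C (aromatic): no H
  1 × C: no H
  1 × F: no H
  1 × O: 1 H
  1 × O: no H
  Total hydrogens = 11.

11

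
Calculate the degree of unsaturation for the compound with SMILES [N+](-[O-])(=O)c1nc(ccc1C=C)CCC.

Molecular formula from the SMILES: C10H12N2O2.
DoU = (2C + 2 + N − H − X)/2 = (2·10 + 2 + 2 − 12 − 0)/2 = 12/2 = 6.
(Structurally: 1 ring(s) + 5 π bond(s) = 6.)

6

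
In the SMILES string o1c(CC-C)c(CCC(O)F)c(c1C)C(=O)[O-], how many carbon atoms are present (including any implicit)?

The symbol for carbon appears 12 times in the SMILES. Lowercase c denotes aromatic carbon and counts toward C.

12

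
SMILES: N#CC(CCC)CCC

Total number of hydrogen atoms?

15

Hydrogens are implicit in SMILES; fill each atom to its normal valence:
  4 × C: 2 H each → 8
  2 × C: 3 H each → 6
  1 × C: 1 H
  1 × C: no H
  1 × N: no H
  Total hydrogens = 15.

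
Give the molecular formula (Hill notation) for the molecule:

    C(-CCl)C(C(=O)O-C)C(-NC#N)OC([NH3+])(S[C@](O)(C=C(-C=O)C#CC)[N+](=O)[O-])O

Heavy atoms from the SMILES: 15 C, 1 Cl, 4 N, 8 O, 1 S.
Implicit hydrogens by atom environment:
  7 × C: no H
  5 × O: no H
  4 × C: 1 H each → 4
  2 × C: 3 H each → 6
  2 × C: 2 H each → 4
  2 × O: 1 H each → 2
  1 × Cl: no H
  1 × N (charge +1): 3 H
  1 × N: 1 H
  1 × N (charge +1): no H
  1 × N: no H
  1 × O (charge -1): no H
  1 × S: no H
  Total hydrogens = 20.
Net charge +1.
Molecular formula: C15H20ClN4O8S+

C15H20ClN4O8S+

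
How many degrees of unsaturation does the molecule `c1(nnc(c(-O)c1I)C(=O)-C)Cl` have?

5

Molecular formula from the SMILES: C6H4ClIN2O2.
DoU = (2C + 2 + N − H − X)/2 = (2·6 + 2 + 2 − 4 − 2)/2 = 10/2 = 5.
(Structurally: 1 ring(s) + 4 π bond(s) = 5.)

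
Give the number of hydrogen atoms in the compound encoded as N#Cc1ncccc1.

Hydrogens are implicit in SMILES; fill each atom to its normal valence:
  4 × C (aromatic): 1 H each → 4
  1 × C (aromatic): no H
  1 × C: no H
  1 × N (aromatic): no H
  1 × N: no H
  Total hydrogens = 4.

4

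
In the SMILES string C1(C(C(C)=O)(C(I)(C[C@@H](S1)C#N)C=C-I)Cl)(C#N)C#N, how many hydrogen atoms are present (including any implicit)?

Hydrogens are implicit in SMILES; fill each atom to its normal valence:
  7 × C: no H
  3 × C: 1 H each → 3
  3 × N: no H
  2 × I: no H
  1 × C: 3 H
  1 × C: 2 H
  1 × Cl: no H
  1 × O: no H
  1 × S: no H
  Total hydrogens = 8.

8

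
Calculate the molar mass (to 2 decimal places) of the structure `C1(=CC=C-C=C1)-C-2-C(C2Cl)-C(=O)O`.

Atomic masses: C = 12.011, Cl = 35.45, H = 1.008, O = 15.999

Molecular formula: C10H9ClO2.
M = 10×12.011 + 1×35.45 + 9×1.008 + 2×15.999 = 196.63 g/mol.

196.63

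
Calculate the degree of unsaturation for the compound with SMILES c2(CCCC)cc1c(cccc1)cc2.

7

Molecular formula from the SMILES: C14H16.
DoU = (2C + 2 + N − H − X)/2 = (2·14 + 2 + 0 − 16 − 0)/2 = 14/2 = 7.
(Structurally: 2 ring(s) + 5 π bond(s) = 7.)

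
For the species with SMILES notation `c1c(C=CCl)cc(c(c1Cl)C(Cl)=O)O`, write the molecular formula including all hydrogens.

Heavy atoms from the SMILES: 9 C, 3 Cl, 2 O.
Implicit hydrogens by atom environment:
  4 × C (aromatic): no H
  3 × Cl: no H
  2 × C (aromatic): 1 H each → 2
  2 × C: 1 H each → 2
  1 × C: no H
  1 × O: 1 H
  1 × O: no H
  Total hydrogens = 5.
Molecular formula: C9H5Cl3O2

C9H5Cl3O2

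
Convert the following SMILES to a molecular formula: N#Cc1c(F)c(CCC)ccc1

Heavy atoms from the SMILES: 10 C, 1 F, 1 N.
Implicit hydrogens by atom environment:
  3 × C (aromatic): 1 H each → 3
  3 × C (aromatic): no H
  2 × C: 2 H each → 4
  1 × C: 3 H
  1 × C: no H
  1 × F: no H
  1 × N: no H
  Total hydrogens = 10.
Molecular formula: C10H10FN

C10H10FN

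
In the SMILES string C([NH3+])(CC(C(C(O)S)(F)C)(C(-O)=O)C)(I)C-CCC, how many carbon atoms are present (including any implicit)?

12

The symbol for carbon appears 12 times in the SMILES.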